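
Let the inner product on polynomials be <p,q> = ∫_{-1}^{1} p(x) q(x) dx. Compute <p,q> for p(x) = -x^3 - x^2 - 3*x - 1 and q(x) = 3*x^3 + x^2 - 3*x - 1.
<p,q> = 152/35

Expand the product: p(x)·q(x) = -3*x^6 - 4*x^5 - 7*x^4 - 2*x^3 + 9*x^2 + 6*x + 1.
∫_{-1}^{1} of each monomial x^k gives [2/(k+1) if k even, 0 if k odd]. Integrating term-by-term (or equivalently evaluating the antiderivative F(x) = -3*x^7/7 - 2*x^6/3 - 7*x^5/5 - x^4/2 + 3*x^3 + 3*x^2 + x at the endpoints):
  F(1) − F(−1) = 841/210 − (-71/210) = 152/35.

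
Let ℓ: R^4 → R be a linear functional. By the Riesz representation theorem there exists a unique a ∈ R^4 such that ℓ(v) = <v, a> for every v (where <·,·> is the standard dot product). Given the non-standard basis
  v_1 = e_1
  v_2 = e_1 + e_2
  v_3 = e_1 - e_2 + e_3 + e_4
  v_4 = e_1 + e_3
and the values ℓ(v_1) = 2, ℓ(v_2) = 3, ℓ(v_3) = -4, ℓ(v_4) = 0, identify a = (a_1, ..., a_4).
a = (2, 1, -2, -3)

Write a = (a_1, ..., a_4) in the standard basis. For each basis vector v_i, ℓ(v_i) = <v_i, a> is a linear equation in the a_j's. Collect the n equations into a matrix system V a = ℓ, where row i of V is v_i (expressed in the standard basis). Since V is invertible (lower-triangular with 1s on the diagonal, up to permutation), solve by back-substitution:
  V =
[[1, 0, 0, 0],
 [1, 1, 0, 0],
 [1, -1, 1, 1],
 [1, 0, 1, 0]]
  V a = (2, 3, -4, 0)
Solving gives a = (2, 1, -2, -3).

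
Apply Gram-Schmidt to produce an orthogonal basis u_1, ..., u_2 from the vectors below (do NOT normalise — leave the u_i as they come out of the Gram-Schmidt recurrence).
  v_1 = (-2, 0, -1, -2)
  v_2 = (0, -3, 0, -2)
Orthogonal basis:
  u_1 = (-2, 0, -1, -2)
  u_2 = (8/9, -3, 4/9, -10/9)

Apply the Gram-Schmidt recurrence
  u_1 = v_1
  u_i = v_i − Σ_{j<i} ((v_i · u_j) / (u_j · u_j)) · u_j.

Step by step this gives:
  u_1 = (-2, 0, -1, -2)
  u_2 = (8/9, -3, 4/9, -10/9)

Orthogonality check:
  u_2 · u_1 = 0 (should be 0)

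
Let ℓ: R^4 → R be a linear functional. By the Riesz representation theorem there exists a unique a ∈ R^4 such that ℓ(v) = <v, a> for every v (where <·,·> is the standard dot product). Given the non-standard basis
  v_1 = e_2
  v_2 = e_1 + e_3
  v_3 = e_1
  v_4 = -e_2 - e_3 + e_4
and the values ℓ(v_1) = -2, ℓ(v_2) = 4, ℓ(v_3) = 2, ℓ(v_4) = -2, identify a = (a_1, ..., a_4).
a = (2, -2, 2, -2)

Write a = (a_1, ..., a_4) in the standard basis. For each basis vector v_i, ℓ(v_i) = <v_i, a> is a linear equation in the a_j's. Collect the n equations into a matrix system V a = ℓ, where row i of V is v_i (expressed in the standard basis). Since V is invertible (lower-triangular with 1s on the diagonal, up to permutation), solve by back-substitution:
  V =
[[0, 1, 0, 0],
 [1, 0, 1, 0],
 [1, 0, 0, 0],
 [0, -1, -1, 1]]
  V a = (-2, 4, 2, -2)
Solving gives a = (2, -2, 2, -2).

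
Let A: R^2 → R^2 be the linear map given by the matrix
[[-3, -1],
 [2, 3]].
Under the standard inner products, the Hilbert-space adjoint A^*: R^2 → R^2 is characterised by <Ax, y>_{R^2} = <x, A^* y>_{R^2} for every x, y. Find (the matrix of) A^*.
A^* = A^T =
[[-3, 2],
 [-1, 3]]

For real matrices with standard dot products, the defining identity <Ax, y> = <x, A^* y> gives (Ax)^T y = x^T (A^*) y, i.e. x^T A^T y = x^T (A^*) y. Since this holds for all x, y, we must have A^* = A^T. Therefore
A^* =
[[-3, 2],
 [-1, 3]].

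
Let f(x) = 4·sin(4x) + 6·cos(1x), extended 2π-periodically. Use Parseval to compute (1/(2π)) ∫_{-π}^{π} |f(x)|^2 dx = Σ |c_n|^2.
Σ |c_n|^2 = 26

Expand |f|^2 and use orthogonality of {sin(nx), cos(mx)} on [-π, π]:
  ∫_{-π}^{π} sin(nx)^2 dx = π, ∫ cos(mx)^2 dx = π, and cross terms integrate to 0.
So ∫_{-π}^{π} f(x)^2 dx = 4^2 · π + 6^2 · π = (16 + 36)π.
Divide by 2π: (16 + 36)/2 = 26.
By Parseval, this equals Σ |c_n|^2.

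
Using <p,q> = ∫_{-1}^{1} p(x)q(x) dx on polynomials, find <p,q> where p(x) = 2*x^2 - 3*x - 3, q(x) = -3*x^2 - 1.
<p,q> = 124/15

Expand the product: p(x)·q(x) = -6*x^4 + 9*x^3 + 7*x^2 + 3*x + 3.
∫_{-1}^{1} of each monomial x^k gives [2/(k+1) if k even, 0 if k odd]. Integrating term-by-term (or equivalently evaluating the antiderivative F(x) = -6*x^5/5 + 9*x^4/4 + 7*x^3/3 + 3*x^2/2 + 3*x at the endpoints):
  F(1) − F(−1) = 473/60 − (-23/60) = 124/15.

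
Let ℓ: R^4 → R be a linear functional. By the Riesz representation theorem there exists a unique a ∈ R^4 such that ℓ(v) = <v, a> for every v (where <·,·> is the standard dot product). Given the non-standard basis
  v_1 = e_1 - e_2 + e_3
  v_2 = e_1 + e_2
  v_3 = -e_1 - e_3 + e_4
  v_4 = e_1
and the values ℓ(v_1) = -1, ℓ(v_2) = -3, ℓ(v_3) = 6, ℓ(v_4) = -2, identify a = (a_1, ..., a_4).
a = (-2, -1, 0, 4)

Write a = (a_1, ..., a_4) in the standard basis. For each basis vector v_i, ℓ(v_i) = <v_i, a> is a linear equation in the a_j's. Collect the n equations into a matrix system V a = ℓ, where row i of V is v_i (expressed in the standard basis). Since V is invertible (lower-triangular with 1s on the diagonal, up to permutation), solve by back-substitution:
  V =
[[1, -1, 1, 0],
 [1, 1, 0, 0],
 [-1, 0, -1, 1],
 [1, 0, 0, 0]]
  V a = (-1, -3, 6, -2)
Solving gives a = (-2, -1, 0, 4).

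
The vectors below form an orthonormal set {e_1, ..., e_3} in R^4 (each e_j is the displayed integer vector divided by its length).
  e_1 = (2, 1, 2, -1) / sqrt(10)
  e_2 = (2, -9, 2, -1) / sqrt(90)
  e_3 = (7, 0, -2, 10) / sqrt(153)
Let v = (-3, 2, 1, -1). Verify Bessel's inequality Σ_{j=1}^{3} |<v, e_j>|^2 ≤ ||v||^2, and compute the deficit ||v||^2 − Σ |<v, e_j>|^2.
Σ |<v, e_j>|^2 = 206/17; ||v||^2 = 15; deficit = 49/17

Write each e_j = u_j / sqrt(<u_j, u_j>) where u_j is the displayed integer vector. Then <v, e_j> = <v, u_j> / sqrt(<u_j, u_j>), so |<v, e_j>|^2 = <v, u_j>^2 / <u_j, u_j>.
Coefficients: <v, e_1> = -1/sqrt(10), <v, e_2> = -21/sqrt(90), <v, e_3> = -33/sqrt(153).
Square and sum: Σ |<v, e_j>|^2 = 206/17.
Compute ||v||^2 = v·v = 15.
Deficit = 15 − 206/17 = 49/17 ≥ 0, confirming Bessel's inequality. (The deficit equals ||v − Σ <v,e_j> e_j||^2, the squared distance from v to span{e_j}.)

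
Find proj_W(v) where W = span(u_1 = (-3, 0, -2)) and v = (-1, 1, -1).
proj_W(v) = (-15/13, 0, -10/13)

Set up U = [u_1 | ... | u_1] ∈ R^(3×1). The projector onto W = col(U) is P = U (U^T U)^(-1) U^T.
Compute U^T U =
  [13],
and U^T v = (5).
Solve U^T U · c = U^T v for the coefficients: c = (5/13). The projection is proj_W(v) = U c.
Check: (v - proj_W(v)) · u_1 = 0  (should be 0).
Result: proj_W(v) = (-15/13, 0, -10/13).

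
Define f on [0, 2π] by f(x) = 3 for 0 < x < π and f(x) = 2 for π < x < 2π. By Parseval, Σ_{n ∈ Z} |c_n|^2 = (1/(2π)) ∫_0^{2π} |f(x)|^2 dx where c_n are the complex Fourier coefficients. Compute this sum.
Σ |c_n|^2 = 13/2

Parseval equates the L^2 energy of f (normalised by 1/(2π)) with the ℓ^2 sum of its Fourier coefficients: (1/(2π)) ∫_0^{2π} |f|^2 = Σ |c_n|^2.
Compute the left side: (1/(2π)) [∫_0^π 3^2 dx + ∫_π^{2π} 2^2 dx] = (1/(2π)) · (9π + 4π) = (9 + 4)/2 = 13/2.
So Σ_{n ∈ Z} |c_n|^2 = 13/2.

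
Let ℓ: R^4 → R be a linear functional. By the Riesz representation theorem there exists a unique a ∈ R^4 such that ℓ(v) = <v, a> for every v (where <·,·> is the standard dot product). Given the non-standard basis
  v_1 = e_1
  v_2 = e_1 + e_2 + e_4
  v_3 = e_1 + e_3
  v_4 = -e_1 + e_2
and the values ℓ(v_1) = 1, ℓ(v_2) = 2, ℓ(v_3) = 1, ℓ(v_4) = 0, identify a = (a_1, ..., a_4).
a = (1, 1, 0, 0)

Write a = (a_1, ..., a_4) in the standard basis. For each basis vector v_i, ℓ(v_i) = <v_i, a> is a linear equation in the a_j's. Collect the n equations into a matrix system V a = ℓ, where row i of V is v_i (expressed in the standard basis). Since V is invertible (lower-triangular with 1s on the diagonal, up to permutation), solve by back-substitution:
  V =
[[1, 0, 0, 0],
 [1, 1, 0, 1],
 [1, 0, 1, 0],
 [-1, 1, 0, 0]]
  V a = (1, 2, 1, 0)
Solving gives a = (1, 1, 0, 0).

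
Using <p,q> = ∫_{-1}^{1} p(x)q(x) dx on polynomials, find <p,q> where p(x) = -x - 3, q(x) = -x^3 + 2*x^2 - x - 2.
<p,q> = 136/15

Expand the product: p(x)·q(x) = x^4 + x^3 - 5*x^2 + 5*x + 6.
∫_{-1}^{1} of each monomial x^k gives [2/(k+1) if k even, 0 if k odd]. Integrating term-by-term (or equivalently evaluating the antiderivative F(x) = x^5/5 + x^4/4 - 5*x^3/3 + 5*x^2/2 + 6*x at the endpoints):
  F(1) − F(−1) = 437/60 − (-107/60) = 136/15.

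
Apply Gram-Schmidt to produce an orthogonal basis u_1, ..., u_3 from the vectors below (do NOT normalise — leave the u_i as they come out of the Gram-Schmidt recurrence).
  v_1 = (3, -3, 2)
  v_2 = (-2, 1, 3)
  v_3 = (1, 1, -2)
Orthogonal basis:
  u_1 = (3, -3, 2)
  u_2 = (-35/22, 13/22, 36/11)
  u_3 = (198/299, 18/23, 54/299)

Apply the Gram-Schmidt recurrence
  u_1 = v_1
  u_i = v_i − Σ_{j<i} ((v_i · u_j) / (u_j · u_j)) · u_j.

Step by step this gives:
  u_1 = (3, -3, 2)
  u_2 = (-35/22, 13/22, 36/11)
  u_3 = (198/299, 18/23, 54/299)

Orthogonality check:
  u_2 · u_1 = 0 (should be 0)
  u_3 · u_1 = 0 (should be 0)
  u_3 · u_2 = 0 (should be 0)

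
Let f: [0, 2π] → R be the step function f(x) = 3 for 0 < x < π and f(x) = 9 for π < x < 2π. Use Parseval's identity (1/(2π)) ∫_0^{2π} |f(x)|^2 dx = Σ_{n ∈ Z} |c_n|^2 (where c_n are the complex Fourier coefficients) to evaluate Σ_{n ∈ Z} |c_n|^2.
Σ |c_n|^2 = 45

Parseval equates the L^2 energy of f (normalised by 1/(2π)) with the ℓ^2 sum of its Fourier coefficients: (1/(2π)) ∫_0^{2π} |f|^2 = Σ |c_n|^2.
Compute the left side: (1/(2π)) [∫_0^π 3^2 dx + ∫_π^{2π} 9^2 dx] = (1/(2π)) · (9π + 81π) = (9 + 81)/2 = 45.
So Σ_{n ∈ Z} |c_n|^2 = 45.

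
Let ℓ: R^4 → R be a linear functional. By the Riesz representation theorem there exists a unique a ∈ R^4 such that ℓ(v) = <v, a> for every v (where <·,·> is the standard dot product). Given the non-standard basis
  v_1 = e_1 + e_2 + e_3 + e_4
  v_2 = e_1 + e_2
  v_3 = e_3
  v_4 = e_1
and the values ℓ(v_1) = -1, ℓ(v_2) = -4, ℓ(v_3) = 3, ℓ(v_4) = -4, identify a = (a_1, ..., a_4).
a = (-4, 0, 3, 0)

Write a = (a_1, ..., a_4) in the standard basis. For each basis vector v_i, ℓ(v_i) = <v_i, a> is a linear equation in the a_j's. Collect the n equations into a matrix system V a = ℓ, where row i of V is v_i (expressed in the standard basis). Since V is invertible (lower-triangular with 1s on the diagonal, up to permutation), solve by back-substitution:
  V =
[[1, 1, 1, 1],
 [1, 1, 0, 0],
 [0, 0, 1, 0],
 [1, 0, 0, 0]]
  V a = (-1, -4, 3, -4)
Solving gives a = (-4, 0, 3, 0).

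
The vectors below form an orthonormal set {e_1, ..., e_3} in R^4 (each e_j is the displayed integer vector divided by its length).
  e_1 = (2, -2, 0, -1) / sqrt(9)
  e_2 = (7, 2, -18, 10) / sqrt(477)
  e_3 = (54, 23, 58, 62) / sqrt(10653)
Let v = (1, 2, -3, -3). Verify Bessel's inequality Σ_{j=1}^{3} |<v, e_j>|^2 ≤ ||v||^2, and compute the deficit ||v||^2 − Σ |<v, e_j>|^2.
Σ |<v, e_j>|^2 = 1814/201; ||v||^2 = 23; deficit = 2809/201

Write each e_j = u_j / sqrt(<u_j, u_j>) where u_j is the displayed integer vector. Then <v, e_j> = <v, u_j> / sqrt(<u_j, u_j>), so |<v, e_j>|^2 = <v, u_j>^2 / <u_j, u_j>.
Coefficients: <v, e_1> = 1/sqrt(9), <v, e_2> = 35/sqrt(477), <v, e_3> = -260/sqrt(10653).
Square and sum: Σ |<v, e_j>|^2 = 1814/201.
Compute ||v||^2 = v·v = 23.
Deficit = 23 − 1814/201 = 2809/201 ≥ 0, confirming Bessel's inequality. (The deficit equals ||v − Σ <v,e_j> e_j||^2, the squared distance from v to span{e_j}.)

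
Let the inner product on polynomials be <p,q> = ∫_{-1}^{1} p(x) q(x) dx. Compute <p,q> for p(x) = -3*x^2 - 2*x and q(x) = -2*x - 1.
<p,q> = 14/3

Expand the product: p(x)·q(x) = 6*x^3 + 7*x^2 + 2*x.
∫_{-1}^{1} of each monomial x^k gives [2/(k+1) if k even, 0 if k odd]. Integrating term-by-term (or equivalently evaluating the antiderivative F(x) = 3*x^4/2 + 7*x^3/3 + x^2 at the endpoints):
  F(1) − F(−1) = 29/6 − (1/6) = 14/3.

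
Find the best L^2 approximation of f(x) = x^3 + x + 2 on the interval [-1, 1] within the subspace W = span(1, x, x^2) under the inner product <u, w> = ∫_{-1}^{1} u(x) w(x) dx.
g(x) = 8*x/5 + 2

The best approximation g ∈ W is the orthogonal projection of f onto W. Writing g = a_0 + a_1 x + a_2 x^2, the coefficients solve the normal equations G · a = b where
  G_{ij} = <φ_i, φ_j> and b_i = <f, φ_i>, with φ_0 = 1, φ_1 = x, φ_2 = x^2.
G =
  [2, 0, 2/3]
  [0, 2/3, 0]
  [2/3, 0, 2/5],
b = (4, 16/15, 4/3).
Solving gives a_0 = 2, a_1 = 8/5, a_2 = 0, so
  g(x) = 8*x/5 + 2.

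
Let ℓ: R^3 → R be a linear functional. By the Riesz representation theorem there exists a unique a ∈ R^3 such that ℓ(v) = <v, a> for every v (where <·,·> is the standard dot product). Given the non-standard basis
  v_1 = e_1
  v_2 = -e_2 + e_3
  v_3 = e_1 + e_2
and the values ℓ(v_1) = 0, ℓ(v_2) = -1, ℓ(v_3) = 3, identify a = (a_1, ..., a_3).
a = (0, 3, 2)

Write a = (a_1, ..., a_3) in the standard basis. For each basis vector v_i, ℓ(v_i) = <v_i, a> is a linear equation in the a_j's. Collect the n equations into a matrix system V a = ℓ, where row i of V is v_i (expressed in the standard basis). Since V is invertible (lower-triangular with 1s on the diagonal, up to permutation), solve by back-substitution:
  V =
[[1, 0, 0],
 [0, -1, 1],
 [1, 1, 0]]
  V a = (0, -1, 3)
Solving gives a = (0, 3, 2).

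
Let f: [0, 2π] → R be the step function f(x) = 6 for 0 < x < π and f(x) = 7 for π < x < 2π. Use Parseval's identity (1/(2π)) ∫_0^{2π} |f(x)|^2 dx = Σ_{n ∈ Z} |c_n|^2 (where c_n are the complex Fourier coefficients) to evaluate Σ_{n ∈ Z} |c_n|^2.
Σ |c_n|^2 = 85/2

Parseval equates the L^2 energy of f (normalised by 1/(2π)) with the ℓ^2 sum of its Fourier coefficients: (1/(2π)) ∫_0^{2π} |f|^2 = Σ |c_n|^2.
Compute the left side: (1/(2π)) [∫_0^π 6^2 dx + ∫_π^{2π} 7^2 dx] = (1/(2π)) · (36π + 49π) = (36 + 49)/2 = 85/2.
So Σ_{n ∈ Z} |c_n|^2 = 85/2.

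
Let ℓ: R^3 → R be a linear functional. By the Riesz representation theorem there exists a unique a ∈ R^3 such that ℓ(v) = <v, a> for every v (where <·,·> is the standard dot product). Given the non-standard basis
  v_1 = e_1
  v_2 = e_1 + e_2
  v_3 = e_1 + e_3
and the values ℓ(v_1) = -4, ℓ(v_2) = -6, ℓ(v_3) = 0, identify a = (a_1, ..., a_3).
a = (-4, -2, 4)

Write a = (a_1, ..., a_3) in the standard basis. For each basis vector v_i, ℓ(v_i) = <v_i, a> is a linear equation in the a_j's. Collect the n equations into a matrix system V a = ℓ, where row i of V is v_i (expressed in the standard basis). Since V is invertible (lower-triangular with 1s on the diagonal, up to permutation), solve by back-substitution:
  V =
[[1, 0, 0],
 [1, 1, 0],
 [1, 0, 1]]
  V a = (-4, -6, 0)
Solving gives a = (-4, -2, 4).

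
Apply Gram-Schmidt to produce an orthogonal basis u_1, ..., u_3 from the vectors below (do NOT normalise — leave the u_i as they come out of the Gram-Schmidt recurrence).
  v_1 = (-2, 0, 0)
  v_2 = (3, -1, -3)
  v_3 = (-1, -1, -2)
Orthogonal basis:
  u_1 = (-2, 0, 0)
  u_2 = (0, -1, -3)
  u_3 = (0, -3/10, 1/10)

Apply the Gram-Schmidt recurrence
  u_1 = v_1
  u_i = v_i − Σ_{j<i} ((v_i · u_j) / (u_j · u_j)) · u_j.

Step by step this gives:
  u_1 = (-2, 0, 0)
  u_2 = (0, -1, -3)
  u_3 = (0, -3/10, 1/10)

Orthogonality check:
  u_2 · u_1 = 0 (should be 0)
  u_3 · u_1 = 0 (should be 0)
  u_3 · u_2 = 0 (should be 0)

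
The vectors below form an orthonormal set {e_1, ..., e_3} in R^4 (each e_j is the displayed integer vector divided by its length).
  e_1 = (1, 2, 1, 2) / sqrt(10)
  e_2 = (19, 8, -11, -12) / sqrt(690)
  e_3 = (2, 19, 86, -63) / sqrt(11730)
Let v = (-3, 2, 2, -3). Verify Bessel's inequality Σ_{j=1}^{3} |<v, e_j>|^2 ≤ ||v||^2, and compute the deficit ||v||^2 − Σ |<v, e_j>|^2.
Σ |<v, e_j>|^2 = 2571/170; ||v||^2 = 26; deficit = 1849/170

Write each e_j = u_j / sqrt(<u_j, u_j>) where u_j is the displayed integer vector. Then <v, e_j> = <v, u_j> / sqrt(<u_j, u_j>), so |<v, e_j>|^2 = <v, u_j>^2 / <u_j, u_j>.
Coefficients: <v, e_1> = -3/sqrt(10), <v, e_2> = -27/sqrt(690), <v, e_3> = 393/sqrt(11730).
Square and sum: Σ |<v, e_j>|^2 = 2571/170.
Compute ||v||^2 = v·v = 26.
Deficit = 26 − 2571/170 = 1849/170 ≥ 0, confirming Bessel's inequality. (The deficit equals ||v − Σ <v,e_j> e_j||^2, the squared distance from v to span{e_j}.)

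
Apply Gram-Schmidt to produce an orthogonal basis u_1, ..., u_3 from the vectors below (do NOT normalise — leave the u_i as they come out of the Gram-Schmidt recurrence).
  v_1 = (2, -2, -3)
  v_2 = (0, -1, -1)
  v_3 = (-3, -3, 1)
Orthogonal basis:
  u_1 = (2, -2, -3)
  u_2 = (-10/17, -7/17, -2/17)
  u_3 = (5/9, -10/9, 10/9)

Apply the Gram-Schmidt recurrence
  u_1 = v_1
  u_i = v_i − Σ_{j<i} ((v_i · u_j) / (u_j · u_j)) · u_j.

Step by step this gives:
  u_1 = (2, -2, -3)
  u_2 = (-10/17, -7/17, -2/17)
  u_3 = (5/9, -10/9, 10/9)

Orthogonality check:
  u_2 · u_1 = 0 (should be 0)
  u_3 · u_1 = 0 (should be 0)
  u_3 · u_2 = 0 (should be 0)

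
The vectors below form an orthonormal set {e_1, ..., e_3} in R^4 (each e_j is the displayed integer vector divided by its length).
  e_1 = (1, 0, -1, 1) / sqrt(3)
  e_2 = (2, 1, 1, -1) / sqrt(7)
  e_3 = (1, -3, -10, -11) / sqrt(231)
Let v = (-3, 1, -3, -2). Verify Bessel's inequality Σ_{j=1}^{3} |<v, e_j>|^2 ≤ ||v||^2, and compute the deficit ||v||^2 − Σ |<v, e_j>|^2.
Σ |<v, e_j>|^2 = 172/11; ||v||^2 = 23; deficit = 81/11

Write each e_j = u_j / sqrt(<u_j, u_j>) where u_j is the displayed integer vector. Then <v, e_j> = <v, u_j> / sqrt(<u_j, u_j>), so |<v, e_j>|^2 = <v, u_j>^2 / <u_j, u_j>.
Coefficients: <v, e_1> = -2/sqrt(3), <v, e_2> = -6/sqrt(7), <v, e_3> = 46/sqrt(231).
Square and sum: Σ |<v, e_j>|^2 = 172/11.
Compute ||v||^2 = v·v = 23.
Deficit = 23 − 172/11 = 81/11 ≥ 0, confirming Bessel's inequality. (The deficit equals ||v − Σ <v,e_j> e_j||^2, the squared distance from v to span{e_j}.)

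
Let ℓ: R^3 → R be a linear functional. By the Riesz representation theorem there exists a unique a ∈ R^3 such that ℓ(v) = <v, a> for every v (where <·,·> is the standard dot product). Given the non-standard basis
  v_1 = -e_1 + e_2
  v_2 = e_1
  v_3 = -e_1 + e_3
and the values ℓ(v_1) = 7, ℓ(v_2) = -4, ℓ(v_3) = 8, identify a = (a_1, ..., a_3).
a = (-4, 3, 4)

Write a = (a_1, ..., a_3) in the standard basis. For each basis vector v_i, ℓ(v_i) = <v_i, a> is a linear equation in the a_j's. Collect the n equations into a matrix system V a = ℓ, where row i of V is v_i (expressed in the standard basis). Since V is invertible (lower-triangular with 1s on the diagonal, up to permutation), solve by back-substitution:
  V =
[[-1, 1, 0],
 [1, 0, 0],
 [-1, 0, 1]]
  V a = (7, -4, 8)
Solving gives a = (-4, 3, 4).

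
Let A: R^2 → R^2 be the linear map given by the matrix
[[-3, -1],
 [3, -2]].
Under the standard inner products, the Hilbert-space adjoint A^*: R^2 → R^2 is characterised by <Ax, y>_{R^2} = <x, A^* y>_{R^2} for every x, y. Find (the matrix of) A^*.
A^* = A^T =
[[-3, 3],
 [-1, -2]]

For real matrices with standard dot products, the defining identity <Ax, y> = <x, A^* y> gives (Ax)^T y = x^T (A^*) y, i.e. x^T A^T y = x^T (A^*) y. Since this holds for all x, y, we must have A^* = A^T. Therefore
A^* =
[[-3, 3],
 [-1, -2]].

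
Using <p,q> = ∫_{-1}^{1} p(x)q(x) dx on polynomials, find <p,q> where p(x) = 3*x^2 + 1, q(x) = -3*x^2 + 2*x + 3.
<p,q> = 32/5

Expand the product: p(x)·q(x) = -9*x^4 + 6*x^3 + 6*x^2 + 2*x + 3.
∫_{-1}^{1} of each monomial x^k gives [2/(k+1) if k even, 0 if k odd]. Integrating term-by-term (or equivalently evaluating the antiderivative F(x) = -9*x^5/5 + 3*x^4/2 + 2*x^3 + x^2 + 3*x at the endpoints):
  F(1) − F(−1) = 57/10 − (-7/10) = 32/5.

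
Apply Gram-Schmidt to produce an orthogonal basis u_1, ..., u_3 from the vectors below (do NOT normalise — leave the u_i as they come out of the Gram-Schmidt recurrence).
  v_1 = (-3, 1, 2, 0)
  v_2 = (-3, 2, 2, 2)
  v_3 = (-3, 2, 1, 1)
Orthogonal basis:
  u_1 = (-3, 1, 2, 0)
  u_2 = (3/14, 13/14, -1/7, 2)
  u_3 = (-8/23, 34/69, -53/69, -17/69)

Apply the Gram-Schmidt recurrence
  u_1 = v_1
  u_i = v_i − Σ_{j<i} ((v_i · u_j) / (u_j · u_j)) · u_j.

Step by step this gives:
  u_1 = (-3, 1, 2, 0)
  u_2 = (3/14, 13/14, -1/7, 2)
  u_3 = (-8/23, 34/69, -53/69, -17/69)

Orthogonality check:
  u_2 · u_1 = 0 (should be 0)
  u_3 · u_1 = 0 (should be 0)
  u_3 · u_2 = 0 (should be 0)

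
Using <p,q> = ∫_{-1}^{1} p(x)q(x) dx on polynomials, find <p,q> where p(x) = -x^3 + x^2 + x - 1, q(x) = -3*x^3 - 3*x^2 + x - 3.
<p,q> = 496/105

Expand the product: p(x)·q(x) = 3*x^6 - 7*x^4 + 4*x^3 + x^2 - 4*x + 3.
∫_{-1}^{1} of each monomial x^k gives [2/(k+1) if k even, 0 if k odd]. Integrating term-by-term (or equivalently evaluating the antiderivative F(x) = 3*x^7/7 - 7*x^5/5 + x^4 + x^3/3 - 2*x^2 + 3*x at the endpoints):
  F(1) − F(−1) = 143/105 − (-353/105) = 496/105.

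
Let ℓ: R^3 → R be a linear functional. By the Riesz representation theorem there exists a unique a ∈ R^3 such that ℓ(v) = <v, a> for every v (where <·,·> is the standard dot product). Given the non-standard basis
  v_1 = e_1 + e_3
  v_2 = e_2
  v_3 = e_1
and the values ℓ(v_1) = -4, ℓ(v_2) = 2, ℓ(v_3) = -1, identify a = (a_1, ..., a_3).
a = (-1, 2, -3)

Write a = (a_1, ..., a_3) in the standard basis. For each basis vector v_i, ℓ(v_i) = <v_i, a> is a linear equation in the a_j's. Collect the n equations into a matrix system V a = ℓ, where row i of V is v_i (expressed in the standard basis). Since V is invertible (lower-triangular with 1s on the diagonal, up to permutation), solve by back-substitution:
  V =
[[1, 0, 1],
 [0, 1, 0],
 [1, 0, 0]]
  V a = (-4, 2, -1)
Solving gives a = (-1, 2, -3).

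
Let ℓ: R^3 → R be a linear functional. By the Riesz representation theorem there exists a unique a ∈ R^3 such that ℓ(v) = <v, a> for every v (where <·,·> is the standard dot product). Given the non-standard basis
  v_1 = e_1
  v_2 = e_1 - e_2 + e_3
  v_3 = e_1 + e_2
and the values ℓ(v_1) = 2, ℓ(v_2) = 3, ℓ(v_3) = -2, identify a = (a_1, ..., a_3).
a = (2, -4, -3)

Write a = (a_1, ..., a_3) in the standard basis. For each basis vector v_i, ℓ(v_i) = <v_i, a> is a linear equation in the a_j's. Collect the n equations into a matrix system V a = ℓ, where row i of V is v_i (expressed in the standard basis). Since V is invertible (lower-triangular with 1s on the diagonal, up to permutation), solve by back-substitution:
  V =
[[1, 0, 0],
 [1, -1, 1],
 [1, 1, 0]]
  V a = (2, 3, -2)
Solving gives a = (2, -4, -3).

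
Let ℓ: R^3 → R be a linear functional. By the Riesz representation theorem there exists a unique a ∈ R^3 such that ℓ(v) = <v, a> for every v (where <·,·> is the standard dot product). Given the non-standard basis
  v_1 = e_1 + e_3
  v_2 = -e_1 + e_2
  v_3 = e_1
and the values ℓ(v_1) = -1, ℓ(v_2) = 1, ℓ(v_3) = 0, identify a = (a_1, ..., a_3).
a = (0, 1, -1)

Write a = (a_1, ..., a_3) in the standard basis. For each basis vector v_i, ℓ(v_i) = <v_i, a> is a linear equation in the a_j's. Collect the n equations into a matrix system V a = ℓ, where row i of V is v_i (expressed in the standard basis). Since V is invertible (lower-triangular with 1s on the diagonal, up to permutation), solve by back-substitution:
  V =
[[1, 0, 1],
 [-1, 1, 0],
 [1, 0, 0]]
  V a = (-1, 1, 0)
Solving gives a = (0, 1, -1).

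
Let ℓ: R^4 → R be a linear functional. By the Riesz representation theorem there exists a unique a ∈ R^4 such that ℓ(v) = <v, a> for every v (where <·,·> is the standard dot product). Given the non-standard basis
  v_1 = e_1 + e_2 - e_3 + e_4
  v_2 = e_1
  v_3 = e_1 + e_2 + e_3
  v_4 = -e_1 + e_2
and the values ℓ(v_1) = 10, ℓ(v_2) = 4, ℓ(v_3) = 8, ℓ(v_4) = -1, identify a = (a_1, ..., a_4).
a = (4, 3, 1, 4)

Write a = (a_1, ..., a_4) in the standard basis. For each basis vector v_i, ℓ(v_i) = <v_i, a> is a linear equation in the a_j's. Collect the n equations into a matrix system V a = ℓ, where row i of V is v_i (expressed in the standard basis). Since V is invertible (lower-triangular with 1s on the diagonal, up to permutation), solve by back-substitution:
  V =
[[1, 1, -1, 1],
 [1, 0, 0, 0],
 [1, 1, 1, 0],
 [-1, 1, 0, 0]]
  V a = (10, 4, 8, -1)
Solving gives a = (4, 3, 1, 4).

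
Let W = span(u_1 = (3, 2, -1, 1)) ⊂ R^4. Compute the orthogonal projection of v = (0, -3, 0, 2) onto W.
proj_W(v) = (-4/5, -8/15, 4/15, -4/15)

Set up U = [u_1 | ... | u_1] ∈ R^(4×1). The projector onto W = col(U) is P = U (U^T U)^(-1) U^T.
Compute U^T U =
  [15],
and U^T v = (-4).
Solve U^T U · c = U^T v for the coefficients: c = (-4/15). The projection is proj_W(v) = U c.
Check: (v - proj_W(v)) · u_1 = 0  (should be 0).
Result: proj_W(v) = (-4/5, -8/15, 4/15, -4/15).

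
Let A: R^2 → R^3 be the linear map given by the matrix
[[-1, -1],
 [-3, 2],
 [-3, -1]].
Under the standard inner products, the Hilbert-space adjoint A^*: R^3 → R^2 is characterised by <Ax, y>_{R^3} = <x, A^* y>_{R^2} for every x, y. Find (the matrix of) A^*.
A^* = A^T =
[[-1, -3, -3],
 [-1, 2, -1]]

For real matrices with standard dot products, the defining identity <Ax, y> = <x, A^* y> gives (Ax)^T y = x^T (A^*) y, i.e. x^T A^T y = x^T (A^*) y. Since this holds for all x, y, we must have A^* = A^T. Therefore
A^* =
[[-1, -3, -3],
 [-1, 2, -1]].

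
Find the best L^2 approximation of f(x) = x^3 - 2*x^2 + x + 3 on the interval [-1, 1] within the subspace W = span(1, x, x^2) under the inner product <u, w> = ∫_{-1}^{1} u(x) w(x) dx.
g(x) = -2*x^2 + 8*x/5 + 3

The best approximation g ∈ W is the orthogonal projection of f onto W. Writing g = a_0 + a_1 x + a_2 x^2, the coefficients solve the normal equations G · a = b where
  G_{ij} = <φ_i, φ_j> and b_i = <f, φ_i>, with φ_0 = 1, φ_1 = x, φ_2 = x^2.
G =
  [2, 0, 2/3]
  [0, 2/3, 0]
  [2/3, 0, 2/5],
b = (14/3, 16/15, 6/5).
Solving gives a_0 = 3, a_1 = 8/5, a_2 = -2, so
  g(x) = -2*x^2 + 8*x/5 + 3.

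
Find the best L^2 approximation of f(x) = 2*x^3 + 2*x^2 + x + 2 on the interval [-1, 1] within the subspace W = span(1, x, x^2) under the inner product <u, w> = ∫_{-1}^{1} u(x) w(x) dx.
g(x) = 2*x^2 + 11*x/5 + 2

The best approximation g ∈ W is the orthogonal projection of f onto W. Writing g = a_0 + a_1 x + a_2 x^2, the coefficients solve the normal equations G · a = b where
  G_{ij} = <φ_i, φ_j> and b_i = <f, φ_i>, with φ_0 = 1, φ_1 = x, φ_2 = x^2.
G =
  [2, 0, 2/3]
  [0, 2/3, 0]
  [2/3, 0, 2/5],
b = (16/3, 22/15, 32/15).
Solving gives a_0 = 2, a_1 = 11/5, a_2 = 2, so
  g(x) = 2*x^2 + 11*x/5 + 2.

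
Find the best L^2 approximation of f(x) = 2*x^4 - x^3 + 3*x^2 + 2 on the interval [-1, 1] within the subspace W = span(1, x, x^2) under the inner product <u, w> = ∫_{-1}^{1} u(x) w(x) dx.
g(x) = 33*x^2/7 - 3*x/5 + 64/35

The best approximation g ∈ W is the orthogonal projection of f onto W. Writing g = a_0 + a_1 x + a_2 x^2, the coefficients solve the normal equations G · a = b where
  G_{ij} = <φ_i, φ_j> and b_i = <f, φ_i>, with φ_0 = 1, φ_1 = x, φ_2 = x^2.
G =
  [2, 0, 2/3]
  [0, 2/3, 0]
  [2/3, 0, 2/5],
b = (34/5, -2/5, 326/105).
Solving gives a_0 = 64/35, a_1 = -3/5, a_2 = 33/7, so
  g(x) = 33*x^2/7 - 3*x/5 + 64/35.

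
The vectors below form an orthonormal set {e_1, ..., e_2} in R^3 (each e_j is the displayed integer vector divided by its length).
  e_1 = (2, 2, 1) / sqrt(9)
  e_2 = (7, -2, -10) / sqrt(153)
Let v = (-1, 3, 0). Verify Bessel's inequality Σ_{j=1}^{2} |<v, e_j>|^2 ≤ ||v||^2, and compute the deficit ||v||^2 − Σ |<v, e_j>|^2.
Σ |<v, e_j>|^2 = 49/17; ||v||^2 = 10; deficit = 121/17

Write each e_j = u_j / sqrt(<u_j, u_j>) where u_j is the displayed integer vector. Then <v, e_j> = <v, u_j> / sqrt(<u_j, u_j>), so |<v, e_j>|^2 = <v, u_j>^2 / <u_j, u_j>.
Coefficients: <v, e_1> = 4/sqrt(9), <v, e_2> = -13/sqrt(153).
Square and sum: Σ |<v, e_j>|^2 = 49/17.
Compute ||v||^2 = v·v = 10.
Deficit = 10 − 49/17 = 121/17 ≥ 0, confirming Bessel's inequality. (The deficit equals ||v − Σ <v,e_j> e_j||^2, the squared distance from v to span{e_j}.)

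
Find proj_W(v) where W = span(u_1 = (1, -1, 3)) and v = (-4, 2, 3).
proj_W(v) = (3/11, -3/11, 9/11)

Set up U = [u_1 | ... | u_1] ∈ R^(3×1). The projector onto W = col(U) is P = U (U^T U)^(-1) U^T.
Compute U^T U =
  [11],
and U^T v = (3).
Solve U^T U · c = U^T v for the coefficients: c = (3/11). The projection is proj_W(v) = U c.
Check: (v - proj_W(v)) · u_1 = 0  (should be 0).
Result: proj_W(v) = (3/11, -3/11, 9/11).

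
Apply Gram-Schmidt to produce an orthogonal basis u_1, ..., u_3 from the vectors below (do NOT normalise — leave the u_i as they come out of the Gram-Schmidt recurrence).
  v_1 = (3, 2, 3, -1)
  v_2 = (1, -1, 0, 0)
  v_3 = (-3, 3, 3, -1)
Orthogonal basis:
  u_1 = (3, 2, 3, -1)
  u_2 = (20/23, -25/23, -3/23, 1/23)
  u_3 = (-10/9, -10/9, 5/3, -5/9)

Apply the Gram-Schmidt recurrence
  u_1 = v_1
  u_i = v_i − Σ_{j<i} ((v_i · u_j) / (u_j · u_j)) · u_j.

Step by step this gives:
  u_1 = (3, 2, 3, -1)
  u_2 = (20/23, -25/23, -3/23, 1/23)
  u_3 = (-10/9, -10/9, 5/3, -5/9)

Orthogonality check:
  u_2 · u_1 = 0 (should be 0)
  u_3 · u_1 = 0 (should be 0)
  u_3 · u_2 = 0 (should be 0)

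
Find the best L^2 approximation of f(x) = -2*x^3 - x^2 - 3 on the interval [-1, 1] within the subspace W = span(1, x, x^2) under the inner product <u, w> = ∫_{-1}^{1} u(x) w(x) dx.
g(x) = -x^2 - 6*x/5 - 3

The best approximation g ∈ W is the orthogonal projection of f onto W. Writing g = a_0 + a_1 x + a_2 x^2, the coefficients solve the normal equations G · a = b where
  G_{ij} = <φ_i, φ_j> and b_i = <f, φ_i>, with φ_0 = 1, φ_1 = x, φ_2 = x^2.
G =
  [2, 0, 2/3]
  [0, 2/3, 0]
  [2/3, 0, 2/5],
b = (-20/3, -4/5, -12/5).
Solving gives a_0 = -3, a_1 = -6/5, a_2 = -1, so
  g(x) = -x^2 - 6*x/5 - 3.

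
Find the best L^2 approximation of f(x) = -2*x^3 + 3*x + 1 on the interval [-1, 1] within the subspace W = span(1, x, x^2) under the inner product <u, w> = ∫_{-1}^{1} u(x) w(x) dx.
g(x) = 9*x/5 + 1

The best approximation g ∈ W is the orthogonal projection of f onto W. Writing g = a_0 + a_1 x + a_2 x^2, the coefficients solve the normal equations G · a = b where
  G_{ij} = <φ_i, φ_j> and b_i = <f, φ_i>, with φ_0 = 1, φ_1 = x, φ_2 = x^2.
G =
  [2, 0, 2/3]
  [0, 2/3, 0]
  [2/3, 0, 2/5],
b = (2, 6/5, 2/3).
Solving gives a_0 = 1, a_1 = 9/5, a_2 = 0, so
  g(x) = 9*x/5 + 1.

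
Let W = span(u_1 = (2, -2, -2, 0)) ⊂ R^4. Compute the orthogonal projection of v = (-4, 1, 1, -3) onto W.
proj_W(v) = (-2, 2, 2, 0)

Set up U = [u_1 | ... | u_1] ∈ R^(4×1). The projector onto W = col(U) is P = U (U^T U)^(-1) U^T.
Compute U^T U =
  [12],
and U^T v = (-12).
Solve U^T U · c = U^T v for the coefficients: c = (-1). The projection is proj_W(v) = U c.
Check: (v - proj_W(v)) · u_1 = 0  (should be 0).
Result: proj_W(v) = (-2, 2, 2, 0).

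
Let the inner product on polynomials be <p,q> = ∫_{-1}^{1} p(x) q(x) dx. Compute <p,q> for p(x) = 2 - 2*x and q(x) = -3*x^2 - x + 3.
<p,q> = 28/3

Expand the product: p(x)·q(x) = 6*x^3 - 4*x^2 - 8*x + 6.
∫_{-1}^{1} of each monomial x^k gives [2/(k+1) if k even, 0 if k odd]. Integrating term-by-term (or equivalently evaluating the antiderivative F(x) = 3*x^4/2 - 4*x^3/3 - 4*x^2 + 6*x at the endpoints):
  F(1) − F(−1) = 13/6 − (-43/6) = 28/3.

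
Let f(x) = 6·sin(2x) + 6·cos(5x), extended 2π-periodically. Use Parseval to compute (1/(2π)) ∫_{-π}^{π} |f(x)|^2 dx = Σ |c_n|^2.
Σ |c_n|^2 = 36

Expand |f|^2 and use orthogonality of {sin(nx), cos(mx)} on [-π, π]:
  ∫_{-π}^{π} sin(nx)^2 dx = π, ∫ cos(mx)^2 dx = π, and cross terms integrate to 0.
So ∫_{-π}^{π} f(x)^2 dx = 6^2 · π + 6^2 · π = (36 + 36)π.
Divide by 2π: (36 + 36)/2 = 36.
By Parseval, this equals Σ |c_n|^2.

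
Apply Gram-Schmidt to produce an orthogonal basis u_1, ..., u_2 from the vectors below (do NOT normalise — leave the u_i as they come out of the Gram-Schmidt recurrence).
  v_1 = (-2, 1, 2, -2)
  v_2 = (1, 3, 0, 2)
Orthogonal basis:
  u_1 = (-2, 1, 2, -2)
  u_2 = (7/13, 42/13, 6/13, 20/13)

Apply the Gram-Schmidt recurrence
  u_1 = v_1
  u_i = v_i − Σ_{j<i} ((v_i · u_j) / (u_j · u_j)) · u_j.

Step by step this gives:
  u_1 = (-2, 1, 2, -2)
  u_2 = (7/13, 42/13, 6/13, 20/13)

Orthogonality check:
  u_2 · u_1 = 0 (should be 0)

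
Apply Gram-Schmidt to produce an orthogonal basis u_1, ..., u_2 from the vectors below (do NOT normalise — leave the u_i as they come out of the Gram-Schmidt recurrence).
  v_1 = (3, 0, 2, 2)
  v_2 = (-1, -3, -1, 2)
Orthogonal basis:
  u_1 = (3, 0, 2, 2)
  u_2 = (-14/17, -3, -15/17, 36/17)

Apply the Gram-Schmidt recurrence
  u_1 = v_1
  u_i = v_i − Σ_{j<i} ((v_i · u_j) / (u_j · u_j)) · u_j.

Step by step this gives:
  u_1 = (3, 0, 2, 2)
  u_2 = (-14/17, -3, -15/17, 36/17)

Orthogonality check:
  u_2 · u_1 = 0 (should be 0)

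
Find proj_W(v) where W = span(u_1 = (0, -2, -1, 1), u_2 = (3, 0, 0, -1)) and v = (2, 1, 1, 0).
proj_W(v) = (99/59, 48/59, 24/59, -57/59)

Set up U = [u_1 | ... | u_2] ∈ R^(4×2). The projector onto W = col(U) is P = U (U^T U)^(-1) U^T.
Compute U^T U =
  [6, -1]
  [-1, 10],
and U^T v = (-3, 6).
Solve U^T U · c = U^T v for the coefficients: c = (-24/59, 33/59). The projection is proj_W(v) = U c.
Check: (v - proj_W(v)) · u_1 = 0  (should be 0).
Check: (v - proj_W(v)) · u_2 = 0  (should be 0).
Result: proj_W(v) = (99/59, 48/59, 24/59, -57/59).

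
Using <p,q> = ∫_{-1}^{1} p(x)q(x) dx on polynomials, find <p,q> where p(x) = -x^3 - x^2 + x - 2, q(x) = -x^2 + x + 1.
<p,q> = -8/3

Expand the product: p(x)·q(x) = x^5 - 3*x^3 + 2*x^2 - x - 2.
∫_{-1}^{1} of each monomial x^k gives [2/(k+1) if k even, 0 if k odd]. Integrating term-by-term (or equivalently evaluating the antiderivative F(x) = x^6/6 - 3*x^4/4 + 2*x^3/3 - x^2/2 - 2*x at the endpoints):
  F(1) − F(−1) = -29/12 − (1/4) = -8/3.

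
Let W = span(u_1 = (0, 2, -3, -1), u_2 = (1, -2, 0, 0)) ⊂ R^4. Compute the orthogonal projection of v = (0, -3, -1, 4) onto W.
proj_W(v) = (28/27, -67/27, 11/18, 11/54)

Set up U = [u_1 | ... | u_2] ∈ R^(4×2). The projector onto W = col(U) is P = U (U^T U)^(-1) U^T.
Compute U^T U =
  [14, -4]
  [-4, 5],
and U^T v = (-7, 6).
Solve U^T U · c = U^T v for the coefficients: c = (-11/54, 28/27). The projection is proj_W(v) = U c.
Check: (v - proj_W(v)) · u_1 = 0  (should be 0).
Check: (v - proj_W(v)) · u_2 = 0  (should be 0).
Result: proj_W(v) = (28/27, -67/27, 11/18, 11/54).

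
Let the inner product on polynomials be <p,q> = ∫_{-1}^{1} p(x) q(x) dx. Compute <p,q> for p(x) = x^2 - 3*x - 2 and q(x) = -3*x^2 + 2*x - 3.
<p,q> = 44/5

Expand the product: p(x)·q(x) = -3*x^4 + 11*x^3 - 3*x^2 + 5*x + 6.
∫_{-1}^{1} of each monomial x^k gives [2/(k+1) if k even, 0 if k odd]. Integrating term-by-term (or equivalently evaluating the antiderivative F(x) = -3*x^5/5 + 11*x^4/4 - x^3 + 5*x^2/2 + 6*x at the endpoints):
  F(1) − F(−1) = 193/20 − (17/20) = 44/5.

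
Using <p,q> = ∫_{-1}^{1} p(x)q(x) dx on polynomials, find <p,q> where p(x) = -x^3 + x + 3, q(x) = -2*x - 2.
<p,q> = -188/15

Expand the product: p(x)·q(x) = 2*x^4 + 2*x^3 - 2*x^2 - 8*x - 6.
∫_{-1}^{1} of each monomial x^k gives [2/(k+1) if k even, 0 if k odd]. Integrating term-by-term (or equivalently evaluating the antiderivative F(x) = 2*x^5/5 + x^4/2 - 2*x^3/3 - 4*x^2 - 6*x at the endpoints):
  F(1) − F(−1) = -293/30 − (83/30) = -188/15.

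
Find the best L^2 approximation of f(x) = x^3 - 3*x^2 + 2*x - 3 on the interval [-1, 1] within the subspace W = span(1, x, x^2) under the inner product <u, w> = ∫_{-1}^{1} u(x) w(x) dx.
g(x) = -3*x^2 + 13*x/5 - 3

The best approximation g ∈ W is the orthogonal projection of f onto W. Writing g = a_0 + a_1 x + a_2 x^2, the coefficients solve the normal equations G · a = b where
  G_{ij} = <φ_i, φ_j> and b_i = <f, φ_i>, with φ_0 = 1, φ_1 = x, φ_2 = x^2.
G =
  [2, 0, 2/3]
  [0, 2/3, 0]
  [2/3, 0, 2/5],
b = (-8, 26/15, -16/5).
Solving gives a_0 = -3, a_1 = 13/5, a_2 = -3, so
  g(x) = -3*x^2 + 13*x/5 - 3.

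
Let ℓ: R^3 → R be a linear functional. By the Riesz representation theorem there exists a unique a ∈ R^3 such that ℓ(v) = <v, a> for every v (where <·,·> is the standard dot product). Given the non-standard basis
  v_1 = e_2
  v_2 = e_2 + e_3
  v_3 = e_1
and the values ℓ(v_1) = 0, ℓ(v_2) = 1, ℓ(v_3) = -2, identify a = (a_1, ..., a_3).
a = (-2, 0, 1)

Write a = (a_1, ..., a_3) in the standard basis. For each basis vector v_i, ℓ(v_i) = <v_i, a> is a linear equation in the a_j's. Collect the n equations into a matrix system V a = ℓ, where row i of V is v_i (expressed in the standard basis). Since V is invertible (lower-triangular with 1s on the diagonal, up to permutation), solve by back-substitution:
  V =
[[0, 1, 0],
 [0, 1, 1],
 [1, 0, 0]]
  V a = (0, 1, -2)
Solving gives a = (-2, 0, 1).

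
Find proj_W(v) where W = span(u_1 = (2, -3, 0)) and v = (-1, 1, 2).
proj_W(v) = (-10/13, 15/13, 0)

Set up U = [u_1 | ... | u_1] ∈ R^(3×1). The projector onto W = col(U) is P = U (U^T U)^(-1) U^T.
Compute U^T U =
  [13],
and U^T v = (-5).
Solve U^T U · c = U^T v for the coefficients: c = (-5/13). The projection is proj_W(v) = U c.
Check: (v - proj_W(v)) · u_1 = 0  (should be 0).
Result: proj_W(v) = (-10/13, 15/13, 0).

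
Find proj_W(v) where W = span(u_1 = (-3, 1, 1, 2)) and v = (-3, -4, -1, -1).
proj_W(v) = (-2/5, 2/15, 2/15, 4/15)

Set up U = [u_1 | ... | u_1] ∈ R^(4×1). The projector onto W = col(U) is P = U (U^T U)^(-1) U^T.
Compute U^T U =
  [15],
and U^T v = (2).
Solve U^T U · c = U^T v for the coefficients: c = (2/15). The projection is proj_W(v) = U c.
Check: (v - proj_W(v)) · u_1 = 0  (should be 0).
Result: proj_W(v) = (-2/5, 2/15, 2/15, 4/15).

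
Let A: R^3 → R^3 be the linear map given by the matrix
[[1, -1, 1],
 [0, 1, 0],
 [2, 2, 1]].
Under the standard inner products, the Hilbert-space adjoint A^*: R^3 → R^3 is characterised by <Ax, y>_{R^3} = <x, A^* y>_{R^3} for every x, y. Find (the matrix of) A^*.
A^* = A^T =
[[1, 0, 2],
 [-1, 1, 2],
 [1, 0, 1]]

For real matrices with standard dot products, the defining identity <Ax, y> = <x, A^* y> gives (Ax)^T y = x^T (A^*) y, i.e. x^T A^T y = x^T (A^*) y. Since this holds for all x, y, we must have A^* = A^T. Therefore
A^* =
[[1, 0, 2],
 [-1, 1, 2],
 [1, 0, 1]].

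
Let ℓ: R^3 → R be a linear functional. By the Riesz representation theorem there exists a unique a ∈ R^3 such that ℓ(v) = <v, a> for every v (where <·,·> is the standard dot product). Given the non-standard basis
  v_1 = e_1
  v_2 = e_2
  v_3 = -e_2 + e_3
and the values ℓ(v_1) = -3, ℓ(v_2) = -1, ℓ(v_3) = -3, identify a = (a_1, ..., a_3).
a = (-3, -1, -4)

Write a = (a_1, ..., a_3) in the standard basis. For each basis vector v_i, ℓ(v_i) = <v_i, a> is a linear equation in the a_j's. Collect the n equations into a matrix system V a = ℓ, where row i of V is v_i (expressed in the standard basis). Since V is invertible (lower-triangular with 1s on the diagonal, up to permutation), solve by back-substitution:
  V =
[[1, 0, 0],
 [0, 1, 0],
 [0, -1, 1]]
  V a = (-3, -1, -3)
Solving gives a = (-3, -1, -4).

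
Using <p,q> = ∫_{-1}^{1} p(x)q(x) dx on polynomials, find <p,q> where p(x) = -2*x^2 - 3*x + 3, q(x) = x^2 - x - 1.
<p,q> = -22/15

Expand the product: p(x)·q(x) = -2*x^4 - x^3 + 8*x^2 - 3.
∫_{-1}^{1} of each monomial x^k gives [2/(k+1) if k even, 0 if k odd]. Integrating term-by-term (or equivalently evaluating the antiderivative F(x) = -2*x^5/5 - x^4/4 + 8*x^3/3 - 3*x at the endpoints):
  F(1) − F(−1) = -59/60 − (29/60) = -22/15.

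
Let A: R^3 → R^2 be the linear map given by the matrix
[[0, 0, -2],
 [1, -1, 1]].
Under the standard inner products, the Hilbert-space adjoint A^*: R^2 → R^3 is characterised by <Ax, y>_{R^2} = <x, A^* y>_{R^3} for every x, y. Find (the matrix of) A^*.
A^* = A^T =
[[0, 1],
 [0, -1],
 [-2, 1]]

For real matrices with standard dot products, the defining identity <Ax, y> = <x, A^* y> gives (Ax)^T y = x^T (A^*) y, i.e. x^T A^T y = x^T (A^*) y. Since this holds for all x, y, we must have A^* = A^T. Therefore
A^* =
[[0, 1],
 [0, -1],
 [-2, 1]].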